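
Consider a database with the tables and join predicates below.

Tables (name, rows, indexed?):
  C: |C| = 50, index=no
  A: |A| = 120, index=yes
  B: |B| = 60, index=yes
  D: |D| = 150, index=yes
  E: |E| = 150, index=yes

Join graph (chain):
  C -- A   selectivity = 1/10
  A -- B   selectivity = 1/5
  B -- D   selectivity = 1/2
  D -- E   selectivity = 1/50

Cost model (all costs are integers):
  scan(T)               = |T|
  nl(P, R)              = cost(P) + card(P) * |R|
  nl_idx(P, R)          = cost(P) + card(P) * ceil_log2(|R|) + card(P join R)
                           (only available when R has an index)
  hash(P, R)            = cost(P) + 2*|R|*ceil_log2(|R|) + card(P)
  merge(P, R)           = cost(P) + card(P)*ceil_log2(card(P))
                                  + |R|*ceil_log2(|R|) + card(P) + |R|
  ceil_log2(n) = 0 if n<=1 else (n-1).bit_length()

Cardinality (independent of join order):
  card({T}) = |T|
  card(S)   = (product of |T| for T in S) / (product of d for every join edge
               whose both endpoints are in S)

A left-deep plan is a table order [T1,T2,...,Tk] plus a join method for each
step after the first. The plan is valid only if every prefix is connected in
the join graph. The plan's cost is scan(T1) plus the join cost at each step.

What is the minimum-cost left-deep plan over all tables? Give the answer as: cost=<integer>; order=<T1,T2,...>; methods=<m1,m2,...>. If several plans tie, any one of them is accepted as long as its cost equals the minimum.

Selinger DP (subsets sized 1..n):
  {C}: scan cost=50, card=50
  {A}: scan cost=120, card=120
  {B}: scan cost=60, card=60
  {D}: scan cost=150, card=150
  {E}: scan cost=150, card=150
  {AC}: card=600; try (C,hash)→840, (A,nl_idx)→1000, (A,merge)→1360, (C,merge)→1430, (A,hash)→1780, (A,nl)→6050 …(+1); best=840 via (C,hash)
  {AB}: card=1440; try (B,hash)→960, (A,merge)→1440, (B,merge)→1500, (A,hash)→1800, (A,nl_idx)→1920, (B,nl_idx)→2280 …(+2); best=960 via (B,hash)
  {BD}: card=4500; try (B,hash)→1020, (D,merge)→1830, (B,merge)→1920, (D,hash)→2520, (D,nl_idx)→5040, (B,nl_idx)→5550 …(+2); best=1020 via (B,hash)
  {DE}: card=450; try (E,nl_idx)→1800, (D,nl_idx)→1800, (E,hash)→2700, (D,hash)→2700, (E,merge)→2850, (D,merge)→2850 …(+2); best=1800 via (E,nl_idx)
  {ABC}: card=7200; try (B,hash)→2160, (C,hash)→3000, (B,merge)→7860, (B,nl_idx)→11640, (C,merge)→18590, (B,nl)→36840 …(+1); best=2160 via (B,hash)
  {ABD}: card=108000; try (D,hash)→4800, (A,hash)→7200, (D,merge)→19590, (A,merge)→64980, (D,nl_idx)→120480, (A,nl_idx)→140520 …(+2); best=4800 via (D,hash)
  {BDE}: card=13500; try (B,hash)→2970, (B,merge)→6720, (E,hash)→7920, (B,nl_idx)→18000, (B,nl)→28800, (E,nl_idx)→50520 …(+2); best=2970 via (B,hash)
  {ABCD}: card=540000; try (D,hash)→11760, (D,merge)→104310, (C,hash)→113400, (D,nl_idx)→599760, (D,nl)→1082160, (C,merge)→1949150 …(+1); best=11760 via (D,hash)
  {ABDE}: card=324000; try (A,hash)→18150, (E,hash)→115200, (A,merge)→206430, (A,nl_idx)→421470, (E,nl_idx)→1192800, (A,nl)→1622970 …(+2); best=18150 via (A,hash)
  {ABCDE}: card=1620000; try (C,hash)→342750, (E,hash)→554160, (E,nl_idx)→5951760, (C,merge)→6498500, (E,merge)→11353110, (C,nl)→16218150 …(+1); best=342750 via (C,hash)

cost=342750; order=D,E,B,A,C; methods=nl_idx,hash,hash,hash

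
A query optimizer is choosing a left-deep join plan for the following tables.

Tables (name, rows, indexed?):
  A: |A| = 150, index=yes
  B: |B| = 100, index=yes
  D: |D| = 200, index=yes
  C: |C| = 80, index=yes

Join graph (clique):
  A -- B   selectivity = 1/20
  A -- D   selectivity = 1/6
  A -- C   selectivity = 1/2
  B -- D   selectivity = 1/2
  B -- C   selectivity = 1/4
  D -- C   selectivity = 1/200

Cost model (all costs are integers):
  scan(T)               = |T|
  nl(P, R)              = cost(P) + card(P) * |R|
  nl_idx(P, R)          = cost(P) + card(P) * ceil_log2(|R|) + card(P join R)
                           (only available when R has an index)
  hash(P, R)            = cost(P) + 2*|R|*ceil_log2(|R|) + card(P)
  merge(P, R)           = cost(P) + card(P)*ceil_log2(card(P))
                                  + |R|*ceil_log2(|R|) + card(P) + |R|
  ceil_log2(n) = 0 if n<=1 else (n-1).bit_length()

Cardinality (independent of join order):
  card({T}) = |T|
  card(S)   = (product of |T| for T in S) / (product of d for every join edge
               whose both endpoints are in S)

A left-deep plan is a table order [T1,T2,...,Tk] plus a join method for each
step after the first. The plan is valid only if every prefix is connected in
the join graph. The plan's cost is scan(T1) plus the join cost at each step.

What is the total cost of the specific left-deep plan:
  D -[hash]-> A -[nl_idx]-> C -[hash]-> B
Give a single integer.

step 1: scan D: cost=200, card=200
step 2: join A via hash
    card(P join A) = 200*150/(6) = 5000
    cost = 200 + 2*150*8 + 200 = 2800
step 3: join C via nl_idx
    card(P join C) = 5000*80/(2*200) = 1000
    cost = 2800 + 5000*7 + 1000 = 38800
step 4: join B via hash
    card(P join B) = 1000*100/(20*2*4) = 625
    cost = 38800 + 2*100*7 + 1000 = 41200

41200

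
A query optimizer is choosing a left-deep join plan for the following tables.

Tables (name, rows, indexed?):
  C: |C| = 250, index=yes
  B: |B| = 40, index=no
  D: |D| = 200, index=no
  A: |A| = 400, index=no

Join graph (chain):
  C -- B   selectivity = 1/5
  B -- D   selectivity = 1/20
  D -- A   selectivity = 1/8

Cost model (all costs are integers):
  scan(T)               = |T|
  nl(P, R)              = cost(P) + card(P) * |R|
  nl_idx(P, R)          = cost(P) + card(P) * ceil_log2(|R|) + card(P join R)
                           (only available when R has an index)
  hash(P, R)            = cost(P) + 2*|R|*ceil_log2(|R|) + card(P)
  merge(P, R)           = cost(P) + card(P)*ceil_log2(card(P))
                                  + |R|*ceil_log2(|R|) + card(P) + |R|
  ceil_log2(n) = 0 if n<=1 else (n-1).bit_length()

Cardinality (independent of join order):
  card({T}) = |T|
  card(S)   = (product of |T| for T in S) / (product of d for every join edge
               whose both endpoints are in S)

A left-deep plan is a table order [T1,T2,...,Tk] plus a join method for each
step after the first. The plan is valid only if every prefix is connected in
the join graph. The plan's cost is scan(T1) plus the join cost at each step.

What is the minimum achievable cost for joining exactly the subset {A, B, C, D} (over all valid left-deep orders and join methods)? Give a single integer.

Selinger DP over subsets of {A,B,C,D}:
  {C}: scan cost=250, card=250
  {B}: scan cost=40, card=40
  {D}: scan cost=200, card=200
  {A}: scan cost=400, card=400
  {BC}: card=2000; try (B,hash)→980, (C,nl_idx)→2360, (C,merge)→2570, (B,merge)→2780, (C,hash)→4080, (C,nl)→10040 …(+1); best=980 via (B,hash)
  {BD}: card=400; try (B,hash)→880, (D,merge)→2120, (B,merge)→2280, (D,hash)→3280, (D,nl)→8040, (B,nl)→8200; best=880 via (B,hash)
  {AD}: card=10000; try (D,hash)→4000, (A,merge)→6000, (D,merge)→6200, (A,hash)→7600, (A,nl)→80200, (D,nl)→80400; best=4000 via (D,hash)
  {BCD}: card=20000; try (C,hash)→5280, (D,hash)→6180, (C,merge)→7130, (C,nl_idx)→24080, (D,merge)→26780, (C,nl)→100880 …(+1); best=5280 via (C,hash)
  {ABD}: card=20000; try (A,hash)→8480, (A,merge)→8880, (B,hash)→14480, (B,merge)→154280, (A,nl)→160880, (B,nl)→404000; best=8480 via (A,hash)
  {ABCD}: card=1000000; try (C,hash)→32480, (A,hash)→32480, (A,merge)→329280, (C,merge)→330730, (C,nl_idx)→1168480, (C,nl)→5008480 …(+1); best=32480 via (C,hash)

32480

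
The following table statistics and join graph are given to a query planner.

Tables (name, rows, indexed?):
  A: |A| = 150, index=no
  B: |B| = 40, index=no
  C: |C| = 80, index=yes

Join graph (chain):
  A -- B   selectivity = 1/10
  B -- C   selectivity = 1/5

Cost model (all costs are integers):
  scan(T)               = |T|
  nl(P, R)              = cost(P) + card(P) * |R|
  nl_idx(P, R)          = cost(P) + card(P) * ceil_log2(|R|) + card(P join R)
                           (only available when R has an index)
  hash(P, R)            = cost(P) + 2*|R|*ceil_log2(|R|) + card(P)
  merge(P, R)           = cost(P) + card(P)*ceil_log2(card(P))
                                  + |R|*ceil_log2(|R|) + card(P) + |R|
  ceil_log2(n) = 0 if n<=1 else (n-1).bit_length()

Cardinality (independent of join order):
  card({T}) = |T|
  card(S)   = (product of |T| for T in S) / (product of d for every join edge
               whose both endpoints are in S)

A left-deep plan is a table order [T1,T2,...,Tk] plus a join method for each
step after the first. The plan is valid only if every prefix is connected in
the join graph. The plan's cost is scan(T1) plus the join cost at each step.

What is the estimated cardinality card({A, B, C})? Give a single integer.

Tables in S: A(150), B(40), C(80)
Edges inside S: A-B(d=10), B-C(d=5)
numerator = 150 * 40 * 80 = 480000
denominator = 10 * 5 = 50
card(S) = 480000 / 50 = 9600

9600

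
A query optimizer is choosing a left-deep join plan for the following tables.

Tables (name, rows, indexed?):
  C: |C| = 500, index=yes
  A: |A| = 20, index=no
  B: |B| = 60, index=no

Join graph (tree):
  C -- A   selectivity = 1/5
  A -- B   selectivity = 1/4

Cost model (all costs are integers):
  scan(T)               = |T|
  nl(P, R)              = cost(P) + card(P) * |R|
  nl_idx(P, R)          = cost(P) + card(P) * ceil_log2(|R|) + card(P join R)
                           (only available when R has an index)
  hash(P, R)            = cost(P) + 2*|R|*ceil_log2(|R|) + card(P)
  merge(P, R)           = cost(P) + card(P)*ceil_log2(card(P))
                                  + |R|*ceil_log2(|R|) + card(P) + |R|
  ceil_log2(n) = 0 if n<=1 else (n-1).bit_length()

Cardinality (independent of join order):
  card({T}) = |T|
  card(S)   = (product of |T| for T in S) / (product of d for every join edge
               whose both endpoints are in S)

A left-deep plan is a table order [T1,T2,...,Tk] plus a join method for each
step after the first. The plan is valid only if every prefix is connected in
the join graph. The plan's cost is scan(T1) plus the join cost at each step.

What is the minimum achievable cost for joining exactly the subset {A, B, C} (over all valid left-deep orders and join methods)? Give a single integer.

3920

Selinger DP over subsets of {A,B,C}:
  {C}: scan cost=500, card=500
  {A}: scan cost=20, card=20
  {B}: scan cost=60, card=60
  {AC}: card=2000; try (A,hash)→1200, (C,nl_idx)→2200, (C,merge)→5140, (A,merge)→5620, (C,hash)→9040, (C,nl)→10020 …(+1); best=1200 via (A,hash)
  {AB}: card=300; try (A,hash)→320, (B,merge)→560, (A,merge)→600, (B,hash)→760, (B,nl)→1220, (A,nl)→1260; best=320 via (A,hash)
  {ABC}: card=30000; try (B,hash)→3920, (C,merge)→8320, (C,hash)→9620, (B,merge)→25620, (C,nl_idx)→33020, (B,nl)→121200 …(+1); best=3920 via (B,hash)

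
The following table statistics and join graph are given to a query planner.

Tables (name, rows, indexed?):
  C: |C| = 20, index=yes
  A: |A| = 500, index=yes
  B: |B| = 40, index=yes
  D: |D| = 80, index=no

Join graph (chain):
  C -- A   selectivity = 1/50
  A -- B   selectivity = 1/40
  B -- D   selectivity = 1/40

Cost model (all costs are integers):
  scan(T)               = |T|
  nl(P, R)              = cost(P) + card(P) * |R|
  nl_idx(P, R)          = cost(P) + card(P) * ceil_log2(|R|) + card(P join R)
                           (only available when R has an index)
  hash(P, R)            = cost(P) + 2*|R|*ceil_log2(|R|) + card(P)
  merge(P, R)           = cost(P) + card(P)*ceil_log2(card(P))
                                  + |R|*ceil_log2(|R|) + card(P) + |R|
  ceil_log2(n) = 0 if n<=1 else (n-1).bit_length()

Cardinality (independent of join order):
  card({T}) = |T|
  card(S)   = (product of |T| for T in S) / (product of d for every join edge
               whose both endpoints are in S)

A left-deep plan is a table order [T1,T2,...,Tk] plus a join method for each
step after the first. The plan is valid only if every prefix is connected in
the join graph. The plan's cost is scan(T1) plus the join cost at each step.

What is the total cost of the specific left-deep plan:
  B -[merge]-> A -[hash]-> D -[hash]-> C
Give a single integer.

8140

step 1: scan B: cost=40, card=40
step 2: join A via merge
    card(P join A) = 40*500/(40) = 500
    cost = 40 + 40*6 + 500*9 + 40 + 500 = 5320
step 3: join D via hash
    card(P join D) = 500*80/(40) = 1000
    cost = 5320 + 2*80*7 + 500 = 6940
step 4: join C via hash
    card(P join C) = 1000*20/(50) = 400
    cost = 6940 + 2*20*5 + 1000 = 8140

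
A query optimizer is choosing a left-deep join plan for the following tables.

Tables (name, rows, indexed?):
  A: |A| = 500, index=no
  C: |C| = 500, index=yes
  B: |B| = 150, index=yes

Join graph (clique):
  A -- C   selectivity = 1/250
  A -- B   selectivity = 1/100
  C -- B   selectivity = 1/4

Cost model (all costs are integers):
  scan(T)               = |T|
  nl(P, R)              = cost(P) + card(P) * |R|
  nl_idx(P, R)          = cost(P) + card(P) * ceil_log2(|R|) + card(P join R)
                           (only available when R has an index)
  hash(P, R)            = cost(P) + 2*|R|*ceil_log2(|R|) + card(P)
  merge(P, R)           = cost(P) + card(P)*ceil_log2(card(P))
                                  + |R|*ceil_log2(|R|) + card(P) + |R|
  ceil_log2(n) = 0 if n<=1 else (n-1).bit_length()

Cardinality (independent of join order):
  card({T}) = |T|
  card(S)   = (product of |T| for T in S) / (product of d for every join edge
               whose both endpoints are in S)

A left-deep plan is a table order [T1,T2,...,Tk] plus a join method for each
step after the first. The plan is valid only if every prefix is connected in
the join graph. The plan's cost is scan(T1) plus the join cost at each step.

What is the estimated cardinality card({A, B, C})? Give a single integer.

Tables in S: A(500), B(150), C(500)
Edges inside S: A-C(d=250), A-B(d=100), C-B(d=4)
numerator = 500 * 150 * 500 = 37500000
denominator = 250 * 100 * 4 = 100000
card(S) = 37500000 / 100000 = 375

375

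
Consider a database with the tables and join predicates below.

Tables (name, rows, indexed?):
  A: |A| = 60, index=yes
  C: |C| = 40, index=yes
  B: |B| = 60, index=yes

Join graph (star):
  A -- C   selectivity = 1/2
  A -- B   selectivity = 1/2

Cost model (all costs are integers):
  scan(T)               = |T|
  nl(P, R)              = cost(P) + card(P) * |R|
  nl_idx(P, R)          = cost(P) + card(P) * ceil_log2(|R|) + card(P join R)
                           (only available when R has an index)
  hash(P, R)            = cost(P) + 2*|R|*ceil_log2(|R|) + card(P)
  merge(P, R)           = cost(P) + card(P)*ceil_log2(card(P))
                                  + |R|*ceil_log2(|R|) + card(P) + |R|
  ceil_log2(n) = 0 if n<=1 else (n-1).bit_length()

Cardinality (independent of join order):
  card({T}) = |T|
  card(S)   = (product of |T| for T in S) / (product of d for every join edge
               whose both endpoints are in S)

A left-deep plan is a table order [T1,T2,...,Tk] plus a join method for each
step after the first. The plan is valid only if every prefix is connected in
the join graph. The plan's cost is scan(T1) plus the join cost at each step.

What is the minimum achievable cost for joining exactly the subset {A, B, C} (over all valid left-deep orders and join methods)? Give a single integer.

2520

Selinger DP over subsets of {A,B,C}:
  {A}: scan cost=60, card=60
  {C}: scan cost=40, card=40
  {B}: scan cost=60, card=60
  {AC}: card=1200; try (C,hash)→600, (A,merge)→740, (C,merge)→760, (A,hash)→800, (A,nl_idx)→1480, (C,nl_idx)→1620 …(+2); best=600 via (C,hash)
  {AB}: card=1800; try (B,hash)→840, (A,hash)→840, (B,merge)→900, (A,merge)→900, (B,nl_idx)→2220, (A,nl_idx)→2220 …(+2); best=840 via (B,hash)
  {ABC}: card=36000; try (B,hash)→2520, (C,hash)→3120, (B,merge)→15420, (C,merge)→22720, (B,nl_idx)→43800, (C,nl_idx)→47640 …(+2); best=2520 via (B,hash)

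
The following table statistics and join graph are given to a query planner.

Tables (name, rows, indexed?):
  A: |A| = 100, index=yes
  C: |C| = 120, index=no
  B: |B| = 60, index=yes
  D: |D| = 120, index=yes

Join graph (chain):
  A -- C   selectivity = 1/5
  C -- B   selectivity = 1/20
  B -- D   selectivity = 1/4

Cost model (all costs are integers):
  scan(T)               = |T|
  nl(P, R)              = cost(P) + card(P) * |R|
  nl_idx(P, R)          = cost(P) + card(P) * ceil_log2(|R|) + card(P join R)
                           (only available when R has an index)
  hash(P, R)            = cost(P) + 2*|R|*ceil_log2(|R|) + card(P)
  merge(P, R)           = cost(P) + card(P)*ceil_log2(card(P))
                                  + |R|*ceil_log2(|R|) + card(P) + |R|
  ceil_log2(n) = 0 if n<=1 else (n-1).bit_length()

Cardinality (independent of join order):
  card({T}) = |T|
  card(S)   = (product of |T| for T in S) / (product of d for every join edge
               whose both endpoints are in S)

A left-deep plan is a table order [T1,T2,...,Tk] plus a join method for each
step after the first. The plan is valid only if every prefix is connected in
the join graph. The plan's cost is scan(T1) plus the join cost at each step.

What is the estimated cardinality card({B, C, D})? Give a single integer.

Tables in S: B(60), C(120), D(120)
Edges inside S: C-B(d=20), B-D(d=4)
numerator = 60 * 120 * 120 = 864000
denominator = 20 * 4 = 80
card(S) = 864000 / 80 = 10800

10800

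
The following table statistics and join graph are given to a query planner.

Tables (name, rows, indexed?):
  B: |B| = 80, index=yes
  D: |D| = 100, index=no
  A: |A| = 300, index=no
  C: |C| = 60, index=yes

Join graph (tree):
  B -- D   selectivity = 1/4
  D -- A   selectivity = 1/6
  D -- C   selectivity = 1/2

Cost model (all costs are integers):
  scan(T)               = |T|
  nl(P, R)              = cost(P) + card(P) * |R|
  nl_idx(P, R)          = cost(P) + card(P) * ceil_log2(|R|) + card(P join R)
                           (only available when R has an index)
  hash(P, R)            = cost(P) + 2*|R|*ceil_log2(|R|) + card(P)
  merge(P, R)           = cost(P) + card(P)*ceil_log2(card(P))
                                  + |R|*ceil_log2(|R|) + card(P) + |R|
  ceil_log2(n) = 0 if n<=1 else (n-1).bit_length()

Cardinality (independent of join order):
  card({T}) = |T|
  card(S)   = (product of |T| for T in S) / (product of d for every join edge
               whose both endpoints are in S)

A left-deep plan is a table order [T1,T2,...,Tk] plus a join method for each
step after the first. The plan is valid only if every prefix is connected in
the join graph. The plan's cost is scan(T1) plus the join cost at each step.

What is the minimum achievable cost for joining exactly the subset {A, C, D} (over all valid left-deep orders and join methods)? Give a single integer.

7720

Selinger DP over subsets of {A,C,D}:
  {D}: scan cost=100, card=100
  {A}: scan cost=300, card=300
  {C}: scan cost=60, card=60
  {AD}: card=5000; try (D,hash)→2000, (A,merge)→3900, (D,merge)→4100, (A,hash)→5600, (A,nl)→30100, (D,nl)→30300; best=2000 via (D,hash)
  {CD}: card=3000; try (C,hash)→920, (D,merge)→1280, (C,merge)→1320, (D,hash)→1520, (C,nl_idx)→3700, (D,nl)→6060 …(+1); best=920 via (C,hash)
  {ACD}: card=150000; try (C,hash)→7720, (A,hash)→9320, (A,merge)→42920, (C,merge)→72420, (C,nl_idx)→182000, (C,nl)→302000 …(+1); best=7720 via (C,hash)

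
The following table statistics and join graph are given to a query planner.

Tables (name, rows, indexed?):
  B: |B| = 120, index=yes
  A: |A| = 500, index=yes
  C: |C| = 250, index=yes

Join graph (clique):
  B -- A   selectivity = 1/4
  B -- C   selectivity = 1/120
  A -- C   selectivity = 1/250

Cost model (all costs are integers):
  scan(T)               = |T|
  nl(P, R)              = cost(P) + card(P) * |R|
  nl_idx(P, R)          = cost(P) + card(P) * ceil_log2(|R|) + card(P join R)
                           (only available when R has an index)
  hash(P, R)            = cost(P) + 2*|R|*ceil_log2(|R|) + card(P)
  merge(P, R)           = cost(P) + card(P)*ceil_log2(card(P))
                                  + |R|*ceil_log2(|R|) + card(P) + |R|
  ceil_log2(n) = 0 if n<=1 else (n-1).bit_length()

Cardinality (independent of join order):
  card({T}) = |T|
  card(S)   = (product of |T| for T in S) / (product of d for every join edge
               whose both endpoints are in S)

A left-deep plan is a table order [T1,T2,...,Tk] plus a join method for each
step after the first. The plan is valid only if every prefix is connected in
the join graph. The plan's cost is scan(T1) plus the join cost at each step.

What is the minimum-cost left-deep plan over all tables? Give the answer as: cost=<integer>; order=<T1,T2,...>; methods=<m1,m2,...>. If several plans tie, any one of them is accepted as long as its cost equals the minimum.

Selinger DP (subsets sized 1..n):
  {B}: scan cost=120, card=120
  {A}: scan cost=500, card=500
  {C}: scan cost=250, card=250
  {AB}: card=15000; try (B,hash)→2680, (A,merge)→6080, (B,merge)→6460, (A,hash)→9240, (A,nl_idx)→16200, (B,nl_idx)→19000 …(+2); best=2680 via (B,hash)
  {BC}: card=250; try (C,nl_idx)→1330, (B,hash)→2180, (B,nl_idx)→2250, (C,merge)→3330, (B,merge)→3460, (C,hash)→4240 …(+2); best=1330 via (C,nl_idx)
  {AC}: card=500; try (A,nl_idx)→3000, (C,hash)→5000, (C,nl_idx)→5000, (A,merge)→7500, (C,merge)→7750, (A,hash)→9500 …(+2); best=3000 via (A,nl_idx)
  {ABC}: card=125; try (A,nl_idx)→3705, (B,hash)→5180, (B,nl_idx)→6625, (A,merge)→8580, (B,merge)→8960, (A,hash)→10580 …(+6); best=3705 via (A,nl_idx)

cost=3705; order=B,C,A; methods=nl_idx,nl_idx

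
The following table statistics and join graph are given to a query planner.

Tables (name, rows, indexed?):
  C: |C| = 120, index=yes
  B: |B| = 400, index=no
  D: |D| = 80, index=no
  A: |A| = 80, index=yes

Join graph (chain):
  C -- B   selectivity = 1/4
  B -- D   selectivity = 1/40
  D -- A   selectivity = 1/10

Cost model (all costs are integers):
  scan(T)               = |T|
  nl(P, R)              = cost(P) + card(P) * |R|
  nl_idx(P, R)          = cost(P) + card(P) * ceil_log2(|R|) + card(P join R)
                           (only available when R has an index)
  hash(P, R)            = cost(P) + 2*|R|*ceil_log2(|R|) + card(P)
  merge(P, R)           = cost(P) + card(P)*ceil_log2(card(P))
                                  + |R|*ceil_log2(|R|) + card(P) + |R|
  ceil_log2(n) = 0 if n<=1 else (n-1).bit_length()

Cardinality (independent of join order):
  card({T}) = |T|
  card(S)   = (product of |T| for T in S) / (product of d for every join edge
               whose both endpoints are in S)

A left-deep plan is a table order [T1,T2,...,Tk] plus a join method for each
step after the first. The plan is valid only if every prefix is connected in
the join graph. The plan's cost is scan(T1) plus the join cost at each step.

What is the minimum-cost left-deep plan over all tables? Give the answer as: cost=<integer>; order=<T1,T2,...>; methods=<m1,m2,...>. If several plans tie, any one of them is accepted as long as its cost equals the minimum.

cost=11920; order=B,D,A,C; methods=hash,hash,hash

Selinger DP (subsets sized 1..n):
  {C}: scan cost=120, card=120
  {B}: scan cost=400, card=400
  {D}: scan cost=80, card=80
  {A}: scan cost=80, card=80
  {BC}: card=12000; try (C,hash)→2480, (B,merge)→5080, (C,merge)→5360, (B,hash)→7440, (C,nl_idx)→15200, (B,nl)→48120 …(+1); best=2480 via (C,hash)
  {BD}: card=800; try (D,hash)→1920, (B,merge)→4720, (D,merge)→5040, (B,hash)→7360, (B,nl)→32080, (D,nl)→32400; best=1920 via (D,hash)
  {AD}: card=640; try (D,hash)→1280, (A,hash)→1280, (A,nl_idx)→1280, (D,merge)→1360, (A,merge)→1360, (D,nl)→6480 …(+1); best=1280 via (D,hash)
  {BCD}: card=24000; try (C,hash)→4400, (C,merge)→11680, (D,hash)→15600, (C,nl_idx)→31520, (C,nl)→97920, (D,merge)→183120 …(+1); best=4400 via (C,hash)
  {ABD}: card=6400; try (A,hash)→3840, (B,hash)→9120, (A,merge)→11360, (B,merge)→12320, (A,nl_idx)→13920, (A,nl)→65920 …(+1); best=3840 via (A,hash)
  {ABCD}: card=192000; try (C,hash)→11920, (A,hash)→29520, (C,merge)→94400, (C,nl_idx)→240640, (A,nl_idx)→364400, (A,merge)→389040 …(+2); best=11920 via (C,hash)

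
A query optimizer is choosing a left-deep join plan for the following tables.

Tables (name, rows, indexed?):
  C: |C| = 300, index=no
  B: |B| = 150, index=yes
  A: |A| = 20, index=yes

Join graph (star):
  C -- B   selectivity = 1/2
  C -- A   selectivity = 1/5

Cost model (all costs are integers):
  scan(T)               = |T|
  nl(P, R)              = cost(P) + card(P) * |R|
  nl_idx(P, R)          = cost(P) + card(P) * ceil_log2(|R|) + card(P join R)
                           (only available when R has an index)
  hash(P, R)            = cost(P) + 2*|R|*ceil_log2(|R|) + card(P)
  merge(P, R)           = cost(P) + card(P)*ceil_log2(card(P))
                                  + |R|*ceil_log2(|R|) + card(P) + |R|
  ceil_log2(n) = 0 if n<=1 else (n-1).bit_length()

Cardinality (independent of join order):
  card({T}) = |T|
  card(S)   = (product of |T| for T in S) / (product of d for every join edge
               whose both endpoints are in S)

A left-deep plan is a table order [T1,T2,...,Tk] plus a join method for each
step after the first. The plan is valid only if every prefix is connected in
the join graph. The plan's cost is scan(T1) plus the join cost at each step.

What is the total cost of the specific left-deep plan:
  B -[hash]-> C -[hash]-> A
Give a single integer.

step 1: scan B: cost=150, card=150
step 2: join C via hash
    card(P join C) = 150*300/(2) = 22500
    cost = 150 + 2*300*9 + 150 = 5700
step 3: join A via hash
    card(P join A) = 22500*20/(5) = 90000
    cost = 5700 + 2*20*5 + 22500 = 28400

28400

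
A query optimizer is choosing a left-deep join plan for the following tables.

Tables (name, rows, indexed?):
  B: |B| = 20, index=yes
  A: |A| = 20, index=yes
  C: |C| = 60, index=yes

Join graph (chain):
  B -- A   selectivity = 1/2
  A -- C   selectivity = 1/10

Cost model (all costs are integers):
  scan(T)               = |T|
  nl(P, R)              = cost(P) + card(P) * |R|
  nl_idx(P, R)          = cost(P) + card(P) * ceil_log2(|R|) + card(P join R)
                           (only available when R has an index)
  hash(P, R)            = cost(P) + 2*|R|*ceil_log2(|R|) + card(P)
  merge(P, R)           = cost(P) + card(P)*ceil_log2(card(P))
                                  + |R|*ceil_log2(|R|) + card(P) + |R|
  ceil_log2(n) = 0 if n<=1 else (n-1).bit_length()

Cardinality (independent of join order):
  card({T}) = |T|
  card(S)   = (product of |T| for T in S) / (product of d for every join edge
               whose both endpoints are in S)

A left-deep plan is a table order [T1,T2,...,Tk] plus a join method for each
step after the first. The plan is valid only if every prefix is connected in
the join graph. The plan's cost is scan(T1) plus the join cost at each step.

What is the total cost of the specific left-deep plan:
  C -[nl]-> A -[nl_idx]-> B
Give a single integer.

step 1: scan C: cost=60, card=60
step 2: join A via nl
    card(P join A) = 60*20/(10) = 120
    cost = 60 + 60*20 = 1260
step 3: join B via nl_idx
    card(P join B) = 120*20/(2) = 1200
    cost = 1260 + 120*5 + 1200 = 3060

3060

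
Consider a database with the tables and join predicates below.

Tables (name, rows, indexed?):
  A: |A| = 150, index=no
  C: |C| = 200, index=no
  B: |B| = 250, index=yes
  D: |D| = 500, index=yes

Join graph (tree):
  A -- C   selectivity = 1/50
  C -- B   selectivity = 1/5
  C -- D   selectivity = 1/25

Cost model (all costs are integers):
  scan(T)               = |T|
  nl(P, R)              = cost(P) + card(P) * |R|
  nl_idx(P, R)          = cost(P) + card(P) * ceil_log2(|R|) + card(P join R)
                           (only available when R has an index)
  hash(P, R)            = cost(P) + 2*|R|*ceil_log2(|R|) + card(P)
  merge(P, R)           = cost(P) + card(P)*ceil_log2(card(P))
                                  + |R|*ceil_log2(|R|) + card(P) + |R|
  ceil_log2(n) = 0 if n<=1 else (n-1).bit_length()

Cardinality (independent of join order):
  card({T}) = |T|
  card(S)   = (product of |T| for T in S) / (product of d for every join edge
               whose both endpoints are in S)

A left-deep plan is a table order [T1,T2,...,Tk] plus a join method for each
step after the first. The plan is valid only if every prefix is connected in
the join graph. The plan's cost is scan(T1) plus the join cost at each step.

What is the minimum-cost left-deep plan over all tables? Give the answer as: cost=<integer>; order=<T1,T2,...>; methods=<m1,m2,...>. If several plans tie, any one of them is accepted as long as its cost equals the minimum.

Selinger DP (subsets sized 1..n):
  {A}: scan cost=150, card=150
  {C}: scan cost=200, card=200
  {B}: scan cost=250, card=250
  {D}: scan cost=500, card=500
  {AC}: card=600; try (A,hash)→2800, (C,merge)→3300, (A,merge)→3350, (C,hash)→3500, (C,nl)→30150, (A,nl)→30200; best=2800 via (A,hash)
  {BC}: card=10000; try (C,hash)→3700, (B,merge)→4250, (C,merge)→4300, (B,hash)→4400, (B,nl_idx)→11800, (B,nl)→50200 …(+1); best=3700 via (C,hash)
  {CD}: card=4000; try (C,hash)→4200, (D,nl_idx)→6000, (D,merge)→7000, (C,merge)→7300, (D,hash)→9400, (D,nl)→100200 …(+1); best=4200 via (C,hash)
  {ABC}: card=30000; try (B,hash)→7400, (B,merge)→11650, (A,hash)→16100, (B,nl_idx)→37600, (B,nl)→152800, (A,merge)→155050 …(+1); best=7400 via (B,hash)
  {ACD}: card=12000; try (A,hash)→10600, (D,hash)→12400, (D,merge)→14400, (D,nl_idx)→20200, (A,merge)→57550, (D,nl)→302800 …(+1); best=10600 via (A,hash)
  {BCD}: card=200000; try (B,hash)→12200, (D,hash)→22700, (B,merge)→58450, (D,merge)→158700, (B,nl_idx)→236200, (D,nl_idx)→293700 …(+2); best=12200 via (B,hash)
  {ABCD}: card=600000; try (B,hash)→26600, (D,hash)→46400, (B,merge)→192850, (A,hash)→214600, (D,merge)→492400, (B,nl_idx)→706600 …(+5); best=26600 via (B,hash)

cost=26600; order=D,C,A,B; methods=hash,hash,hash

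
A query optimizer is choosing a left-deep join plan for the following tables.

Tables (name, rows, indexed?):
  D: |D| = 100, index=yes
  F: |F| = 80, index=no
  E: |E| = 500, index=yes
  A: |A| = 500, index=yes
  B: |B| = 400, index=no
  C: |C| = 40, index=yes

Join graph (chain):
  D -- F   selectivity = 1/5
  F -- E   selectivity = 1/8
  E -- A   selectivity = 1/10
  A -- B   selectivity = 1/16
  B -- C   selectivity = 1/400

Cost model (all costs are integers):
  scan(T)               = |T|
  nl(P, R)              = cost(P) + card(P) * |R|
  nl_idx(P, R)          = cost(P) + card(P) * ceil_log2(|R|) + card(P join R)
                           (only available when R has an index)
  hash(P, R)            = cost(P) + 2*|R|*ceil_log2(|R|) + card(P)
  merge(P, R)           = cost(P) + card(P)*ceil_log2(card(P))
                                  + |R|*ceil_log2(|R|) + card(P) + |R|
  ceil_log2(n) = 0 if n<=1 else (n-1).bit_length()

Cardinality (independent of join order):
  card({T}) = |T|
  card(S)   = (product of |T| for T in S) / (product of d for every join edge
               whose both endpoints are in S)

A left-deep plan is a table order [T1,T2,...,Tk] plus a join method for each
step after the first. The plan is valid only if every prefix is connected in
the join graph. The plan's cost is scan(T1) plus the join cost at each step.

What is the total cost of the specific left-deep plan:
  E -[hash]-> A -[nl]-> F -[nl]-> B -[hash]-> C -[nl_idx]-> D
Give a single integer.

step 1: scan E: cost=500, card=500
step 2: join A via hash
    card(P join A) = 500*500/(10) = 25000
    cost = 500 + 2*500*9 + 500 = 10000
step 3: join F via nl
    card(P join F) = 25000*80/(8) = 250000
    cost = 10000 + 25000*80 = 2010000
step 4: join B via nl
    card(P join B) = 250000*400/(16) = 6250000
    cost = 2010000 + 250000*400 = 102010000
step 5: join C via hash
    card(P join C) = 6250000*40/(400) = 625000
    cost = 102010000 + 2*40*6 + 6250000 = 108260480
step 6: join D via nl_idx
    card(P join D) = 625000*100/(5) = 12500000
    cost = 108260480 + 625000*7 + 12500000 = 125135480

125135480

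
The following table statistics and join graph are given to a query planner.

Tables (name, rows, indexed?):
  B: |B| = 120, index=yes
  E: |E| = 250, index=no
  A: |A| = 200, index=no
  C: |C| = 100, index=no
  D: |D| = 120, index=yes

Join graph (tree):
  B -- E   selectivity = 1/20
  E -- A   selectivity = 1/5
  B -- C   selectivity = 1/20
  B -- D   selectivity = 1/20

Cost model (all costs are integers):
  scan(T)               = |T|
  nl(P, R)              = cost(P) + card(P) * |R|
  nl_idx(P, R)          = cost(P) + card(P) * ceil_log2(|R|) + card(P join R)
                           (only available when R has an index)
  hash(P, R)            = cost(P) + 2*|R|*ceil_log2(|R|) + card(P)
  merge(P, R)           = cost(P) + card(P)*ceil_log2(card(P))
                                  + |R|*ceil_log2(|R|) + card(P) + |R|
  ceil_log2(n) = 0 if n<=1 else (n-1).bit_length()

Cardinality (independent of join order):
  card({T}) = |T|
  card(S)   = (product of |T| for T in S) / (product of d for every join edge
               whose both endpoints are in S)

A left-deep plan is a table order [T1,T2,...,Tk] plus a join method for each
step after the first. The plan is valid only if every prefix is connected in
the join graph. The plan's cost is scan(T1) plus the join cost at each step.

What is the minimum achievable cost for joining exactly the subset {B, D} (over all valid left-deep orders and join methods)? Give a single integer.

1680

Selinger DP over subsets of {B,D}:
  {B}: scan cost=120, card=120
  {D}: scan cost=120, card=120
  {BD}: card=720; try (D,nl_idx)→1680, (B,nl_idx)→1680, (D,hash)→1920, (B,hash)→1920, (D,merge)→2040, (B,merge)→2040 …(+2); best=1680 via (D,nl_idx)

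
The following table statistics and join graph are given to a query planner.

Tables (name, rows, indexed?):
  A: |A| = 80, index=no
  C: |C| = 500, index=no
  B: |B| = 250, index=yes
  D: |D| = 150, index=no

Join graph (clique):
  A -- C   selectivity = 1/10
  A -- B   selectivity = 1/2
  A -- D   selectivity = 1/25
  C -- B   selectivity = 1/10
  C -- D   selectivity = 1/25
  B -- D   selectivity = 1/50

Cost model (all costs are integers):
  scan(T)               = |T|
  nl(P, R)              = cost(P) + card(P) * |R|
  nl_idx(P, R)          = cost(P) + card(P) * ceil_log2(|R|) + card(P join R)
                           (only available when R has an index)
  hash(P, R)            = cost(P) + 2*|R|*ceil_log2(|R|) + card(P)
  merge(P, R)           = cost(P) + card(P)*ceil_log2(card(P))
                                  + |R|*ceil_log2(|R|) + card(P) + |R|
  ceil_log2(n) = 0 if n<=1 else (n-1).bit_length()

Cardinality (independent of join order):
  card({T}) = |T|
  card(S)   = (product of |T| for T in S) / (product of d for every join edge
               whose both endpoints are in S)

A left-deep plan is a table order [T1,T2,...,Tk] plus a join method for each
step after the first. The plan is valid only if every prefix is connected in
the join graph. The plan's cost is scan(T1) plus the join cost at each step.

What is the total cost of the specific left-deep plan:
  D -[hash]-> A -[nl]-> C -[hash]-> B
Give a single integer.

step 1: scan D: cost=150, card=150
step 2: join A via hash
    card(P join A) = 150*80/(25) = 480
    cost = 150 + 2*80*7 + 150 = 1420
step 3: join C via nl
    card(P join C) = 480*500/(10*25) = 960
    cost = 1420 + 480*500 = 241420
step 4: join B via hash
    card(P join B) = 960*250/(2*10*50) = 240
    cost = 241420 + 2*250*8 + 960 = 246380

246380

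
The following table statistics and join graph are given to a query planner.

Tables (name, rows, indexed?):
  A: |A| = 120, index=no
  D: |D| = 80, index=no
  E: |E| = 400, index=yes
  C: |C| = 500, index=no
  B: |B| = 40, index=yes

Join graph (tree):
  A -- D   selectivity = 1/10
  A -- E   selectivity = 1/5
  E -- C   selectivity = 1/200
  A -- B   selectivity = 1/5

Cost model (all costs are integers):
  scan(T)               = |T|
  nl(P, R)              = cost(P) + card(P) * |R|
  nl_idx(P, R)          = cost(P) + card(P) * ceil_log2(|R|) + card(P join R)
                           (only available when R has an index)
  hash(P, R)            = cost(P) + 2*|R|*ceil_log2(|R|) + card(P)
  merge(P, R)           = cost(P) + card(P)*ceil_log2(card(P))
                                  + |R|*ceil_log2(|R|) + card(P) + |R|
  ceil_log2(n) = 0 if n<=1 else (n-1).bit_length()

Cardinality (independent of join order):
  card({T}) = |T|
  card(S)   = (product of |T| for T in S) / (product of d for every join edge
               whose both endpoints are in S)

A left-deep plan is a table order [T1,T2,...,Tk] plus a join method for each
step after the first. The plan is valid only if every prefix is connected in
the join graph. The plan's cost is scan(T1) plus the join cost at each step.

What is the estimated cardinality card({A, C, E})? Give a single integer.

24000

Tables in S: A(120), C(500), E(400)
Edges inside S: A-E(d=5), E-C(d=200)
numerator = 120 * 500 * 400 = 24000000
denominator = 5 * 200 = 1000
card(S) = 24000000 / 1000 = 24000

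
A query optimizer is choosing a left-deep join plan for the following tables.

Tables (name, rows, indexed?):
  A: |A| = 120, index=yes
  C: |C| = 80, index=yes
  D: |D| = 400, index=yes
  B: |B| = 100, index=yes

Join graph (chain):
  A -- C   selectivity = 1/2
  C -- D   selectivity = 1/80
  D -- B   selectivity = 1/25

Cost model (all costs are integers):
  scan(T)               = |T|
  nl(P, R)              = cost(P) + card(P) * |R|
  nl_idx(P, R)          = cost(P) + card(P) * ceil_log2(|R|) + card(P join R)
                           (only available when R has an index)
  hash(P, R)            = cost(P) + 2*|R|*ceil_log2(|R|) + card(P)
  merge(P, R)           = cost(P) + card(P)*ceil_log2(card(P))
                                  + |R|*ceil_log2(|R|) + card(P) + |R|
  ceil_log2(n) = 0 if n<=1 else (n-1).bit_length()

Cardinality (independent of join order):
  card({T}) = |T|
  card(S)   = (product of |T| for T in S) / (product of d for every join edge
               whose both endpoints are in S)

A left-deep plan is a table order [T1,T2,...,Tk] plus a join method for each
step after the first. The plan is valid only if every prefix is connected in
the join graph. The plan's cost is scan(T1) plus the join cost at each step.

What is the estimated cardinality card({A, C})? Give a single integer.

Tables in S: A(120), C(80)
Edges inside S: A-C(d=2)
numerator = 120 * 80 = 9600
denominator = 2 = 2
card(S) = 9600 / 2 = 4800

4800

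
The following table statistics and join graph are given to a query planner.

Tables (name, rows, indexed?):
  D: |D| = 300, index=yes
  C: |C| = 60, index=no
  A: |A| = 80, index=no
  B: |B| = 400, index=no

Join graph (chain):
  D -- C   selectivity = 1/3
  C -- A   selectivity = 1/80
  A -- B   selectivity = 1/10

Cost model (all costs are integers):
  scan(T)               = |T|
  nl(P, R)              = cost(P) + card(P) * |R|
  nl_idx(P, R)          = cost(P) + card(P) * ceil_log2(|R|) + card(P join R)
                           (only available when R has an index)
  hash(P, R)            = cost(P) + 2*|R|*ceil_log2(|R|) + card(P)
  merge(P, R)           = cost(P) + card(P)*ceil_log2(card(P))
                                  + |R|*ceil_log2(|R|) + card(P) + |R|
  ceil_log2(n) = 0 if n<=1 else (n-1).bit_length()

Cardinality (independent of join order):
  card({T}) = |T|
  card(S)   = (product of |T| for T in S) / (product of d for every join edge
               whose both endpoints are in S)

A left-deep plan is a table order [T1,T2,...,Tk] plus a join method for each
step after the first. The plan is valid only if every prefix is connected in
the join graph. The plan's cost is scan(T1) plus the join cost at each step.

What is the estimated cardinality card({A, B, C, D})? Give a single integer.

240000

Tables in S: A(80), B(400), C(60), D(300)
Edges inside S: D-C(d=3), C-A(d=80), A-B(d=10)
numerator = 80 * 400 * 60 * 300 = 576000000
denominator = 3 * 80 * 10 = 2400
card(S) = 576000000 / 2400 = 240000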